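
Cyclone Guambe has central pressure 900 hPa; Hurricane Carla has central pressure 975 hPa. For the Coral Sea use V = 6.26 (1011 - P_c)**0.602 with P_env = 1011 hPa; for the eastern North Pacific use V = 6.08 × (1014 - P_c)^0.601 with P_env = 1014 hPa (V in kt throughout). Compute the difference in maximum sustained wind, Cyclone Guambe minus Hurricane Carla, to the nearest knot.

Cyclone Guambe: ΔP = 111; V ≈ 6.26 × 111^0.602 ≈ 106.62 kt.
Hurricane Carla: ΔP = 39; V ≈ 6.08 × 39^0.601 ≈ 54.97 kt.
Difference ≈ 106.62 − 54.97 = 51.65 → 52 kt.

52 kt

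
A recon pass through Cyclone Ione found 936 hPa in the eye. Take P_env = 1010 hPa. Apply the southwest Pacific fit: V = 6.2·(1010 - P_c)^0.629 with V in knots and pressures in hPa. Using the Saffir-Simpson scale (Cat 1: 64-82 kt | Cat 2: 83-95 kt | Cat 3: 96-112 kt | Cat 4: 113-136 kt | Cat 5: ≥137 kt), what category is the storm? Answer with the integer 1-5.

ΔP = 1010 − 936 = 74 hPa.
V ≈ 6.2 × 74^0.629 = 6.2 × 14.99 ≈ 93 kt.
93 kt falls in the Category 2 band.

2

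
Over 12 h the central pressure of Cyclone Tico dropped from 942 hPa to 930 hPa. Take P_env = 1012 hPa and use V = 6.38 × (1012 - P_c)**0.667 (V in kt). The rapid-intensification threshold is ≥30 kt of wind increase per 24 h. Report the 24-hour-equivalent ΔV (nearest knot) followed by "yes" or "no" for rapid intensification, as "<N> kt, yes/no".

V₁: ΔP = 70, V ≈ 6.38 × 70^0.667 ≈ 108.52 kt.
V₂: ΔP = 82, V ≈ 6.38 × 82^0.667 ≈ 120.60 kt.
ΔV over 12 h = 12.08 kt → 24 h equivalent = 12.08 × 24/12 ≈ 24.16 kt.
24 kt < 30 kt ⇒ not rapid intensification.

24 kt, no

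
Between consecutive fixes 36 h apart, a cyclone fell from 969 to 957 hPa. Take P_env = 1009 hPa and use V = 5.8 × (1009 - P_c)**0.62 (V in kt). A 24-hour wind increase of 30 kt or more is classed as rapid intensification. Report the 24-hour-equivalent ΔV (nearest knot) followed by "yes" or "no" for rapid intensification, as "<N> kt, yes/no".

V₁: ΔP = 40, V ≈ 5.8 × 40^0.62 ≈ 57.11 kt.
V₂: ΔP = 52, V ≈ 5.8 × 52^0.62 ≈ 67.20 kt.
ΔV over 36 h = 10.09 kt → 24 h equivalent = 10.09 × 24/36 ≈ 6.73 kt.
7 kt < 30 kt ⇒ not rapid intensification.

7 kt, no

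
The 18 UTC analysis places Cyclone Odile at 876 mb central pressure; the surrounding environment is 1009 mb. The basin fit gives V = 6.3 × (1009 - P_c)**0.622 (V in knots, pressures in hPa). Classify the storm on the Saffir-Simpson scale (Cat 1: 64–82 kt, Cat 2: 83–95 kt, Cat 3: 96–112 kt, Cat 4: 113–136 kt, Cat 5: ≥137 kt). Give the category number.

ΔP = 1009 − 876 = 133 mb.
V ≈ 6.3 × 133^0.622 = 6.3 × 20.94 ≈ 132 kt.
132 kt falls in the Category 4 band.

4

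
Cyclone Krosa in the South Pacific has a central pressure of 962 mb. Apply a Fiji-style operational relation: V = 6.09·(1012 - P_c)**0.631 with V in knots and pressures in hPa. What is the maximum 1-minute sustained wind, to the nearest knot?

ΔP = 1012 − 962 = 50 mb.
50^0.631 ≈ 11.805.
V ≈ 6.09 × 11.805 ≈ 71.9 kt.

72 kt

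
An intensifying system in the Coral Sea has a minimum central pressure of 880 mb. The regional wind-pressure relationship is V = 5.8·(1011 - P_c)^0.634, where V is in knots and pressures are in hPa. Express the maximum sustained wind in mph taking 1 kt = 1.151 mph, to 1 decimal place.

146.8 mph

ΔP = 1011 − 880 = 131 mb.
V ≈ 5.8 × 131^0.634 = 5.8 × 21.996 ≈ 127.579 kt.
127.579 × 1.151 ≈ 146.84 mph → 146.8 mph.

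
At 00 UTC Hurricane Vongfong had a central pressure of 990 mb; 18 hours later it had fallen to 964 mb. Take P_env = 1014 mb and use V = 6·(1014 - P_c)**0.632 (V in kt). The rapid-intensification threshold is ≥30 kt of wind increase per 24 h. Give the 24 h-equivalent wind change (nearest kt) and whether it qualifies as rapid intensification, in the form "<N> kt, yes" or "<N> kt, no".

35 kt, yes

V₁: ΔP = 24, V ≈ 6 × 24^0.632 ≈ 44.71 kt.
V₂: ΔP = 50, V ≈ 6 × 50^0.632 ≈ 71.11 kt.
ΔV over 18 h = 26.40 kt → 24 h equivalent = 26.40 × 24/18 ≈ 35.20 kt.
35 kt ≥ 30 kt ⇒ rapid intensification.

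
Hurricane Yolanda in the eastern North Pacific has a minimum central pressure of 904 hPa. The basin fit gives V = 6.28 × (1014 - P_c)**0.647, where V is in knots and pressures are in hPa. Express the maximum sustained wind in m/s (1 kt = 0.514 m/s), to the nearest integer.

ΔP = 1014 − 904 = 110 hPa.
V ≈ 6.28 × 110^0.647 = 6.28 × 20.931 ≈ 131.444 kt.
131.444 × 0.514 ≈ 67.56 m/s → 68 m/s.

68 m/s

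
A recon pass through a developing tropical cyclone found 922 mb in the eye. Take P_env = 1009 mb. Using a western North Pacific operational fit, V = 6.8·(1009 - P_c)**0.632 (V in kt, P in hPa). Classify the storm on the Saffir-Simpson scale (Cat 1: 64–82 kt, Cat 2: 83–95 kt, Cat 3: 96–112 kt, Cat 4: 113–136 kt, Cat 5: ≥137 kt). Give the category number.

ΔP = 1009 − 922 = 87 mb.
V ≈ 6.8 × 87^0.632 = 6.8 × 16.82 ≈ 114 kt.
114 kt falls in the Category 4 band.

4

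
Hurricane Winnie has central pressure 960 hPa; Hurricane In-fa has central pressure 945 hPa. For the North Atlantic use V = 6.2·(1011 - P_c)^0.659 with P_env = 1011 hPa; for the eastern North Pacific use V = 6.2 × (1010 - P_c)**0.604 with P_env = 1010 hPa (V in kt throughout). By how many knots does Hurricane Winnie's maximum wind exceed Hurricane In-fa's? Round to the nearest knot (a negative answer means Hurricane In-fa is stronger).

6 kt

Hurricane Winnie: ΔP = 51; V ≈ 6.2 × 51^0.659 ≈ 82.73 kt.
Hurricane In-fa: ΔP = 65; V ≈ 6.2 × 65^0.604 ≈ 77.16 kt.
Difference ≈ 82.73 − 77.16 = 5.57 → 6 kt.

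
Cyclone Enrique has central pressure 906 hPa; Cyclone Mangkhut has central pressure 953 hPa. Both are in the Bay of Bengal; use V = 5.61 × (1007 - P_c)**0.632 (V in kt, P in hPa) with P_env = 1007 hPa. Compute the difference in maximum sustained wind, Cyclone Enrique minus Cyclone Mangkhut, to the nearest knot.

Cyclone Enrique: ΔP = 101; V ≈ 5.61 × 101^0.632 ≈ 103.68 kt.
Cyclone Mangkhut: ΔP = 54; V ≈ 5.61 × 54^0.632 ≈ 69.80 kt.
Difference ≈ 103.68 − 69.80 = 33.88 → 34 kt.

34 kt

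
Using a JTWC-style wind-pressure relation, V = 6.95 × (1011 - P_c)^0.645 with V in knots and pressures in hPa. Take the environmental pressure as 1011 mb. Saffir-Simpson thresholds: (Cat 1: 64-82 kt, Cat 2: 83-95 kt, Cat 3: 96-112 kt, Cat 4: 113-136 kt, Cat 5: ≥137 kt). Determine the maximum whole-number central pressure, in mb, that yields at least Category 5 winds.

909 mb

Category 5 begins at V = 137 kt.
Required ΔP = (137/6.95)^(1/0.645) = 19.712^1.550 ≈ 101.70 mb.
P_c ≤ 1011 − 101.70 = 909.30, so the highest integer P_c is 909 mb.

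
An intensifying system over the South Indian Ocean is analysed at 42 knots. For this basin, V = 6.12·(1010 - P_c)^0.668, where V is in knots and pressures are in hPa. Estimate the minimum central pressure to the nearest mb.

ΔP = (V / 6.12)^(1/0.668) = (42/6.12)^1.497.
42/6.12 = 6.863; 6.863^1.497 ≈ 17.87 mb.
P_c = 1010 − 17.87 = 992.13 ≈ 992 mb.

992 mb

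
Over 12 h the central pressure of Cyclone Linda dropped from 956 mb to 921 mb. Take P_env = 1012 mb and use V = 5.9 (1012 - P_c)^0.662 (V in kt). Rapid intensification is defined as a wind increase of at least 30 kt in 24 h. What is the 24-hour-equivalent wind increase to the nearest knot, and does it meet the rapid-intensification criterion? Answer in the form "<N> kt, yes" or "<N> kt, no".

V₁: ΔP = 56, V ≈ 5.9 × 56^0.662 ≈ 84.75 kt.
V₂: ΔP = 91, V ≈ 5.9 × 91^0.662 ≈ 116.88 kt.
ΔV over 12 h = 32.13 kt → 24 h equivalent = 32.13 × 24/12 ≈ 64.26 kt.
64 kt ≥ 30 kt ⇒ rapid intensification.

64 kt, yes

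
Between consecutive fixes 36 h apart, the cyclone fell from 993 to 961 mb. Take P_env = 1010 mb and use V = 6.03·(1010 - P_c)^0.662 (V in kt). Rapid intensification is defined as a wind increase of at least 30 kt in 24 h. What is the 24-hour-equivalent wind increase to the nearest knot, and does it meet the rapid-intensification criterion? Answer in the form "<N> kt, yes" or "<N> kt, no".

V₁: ΔP = 17, V ≈ 6.03 × 17^0.662 ≈ 39.34 kt.
V₂: ΔP = 49, V ≈ 6.03 × 49^0.662 ≈ 79.29 kt.
ΔV over 36 h = 39.95 kt → 24 h equivalent = 39.95 × 24/36 ≈ 26.63 kt.
27 kt < 30 kt ⇒ not rapid intensification.

27 kt, no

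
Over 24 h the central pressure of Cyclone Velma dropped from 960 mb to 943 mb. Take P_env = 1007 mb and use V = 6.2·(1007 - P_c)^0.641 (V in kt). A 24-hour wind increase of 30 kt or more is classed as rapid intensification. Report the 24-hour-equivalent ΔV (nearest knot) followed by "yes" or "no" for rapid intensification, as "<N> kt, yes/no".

16 kt, no

V₁: ΔP = 47, V ≈ 6.2 × 47^0.641 ≈ 73.15 kt.
V₂: ΔP = 64, V ≈ 6.2 × 64^0.641 ≈ 89.16 kt.
ΔV over 24 h = 16.01 kt → 24 h equivalent = 16.01 × 24/24 ≈ 16.01 kt.
16 kt < 30 kt ⇒ not rapid intensification.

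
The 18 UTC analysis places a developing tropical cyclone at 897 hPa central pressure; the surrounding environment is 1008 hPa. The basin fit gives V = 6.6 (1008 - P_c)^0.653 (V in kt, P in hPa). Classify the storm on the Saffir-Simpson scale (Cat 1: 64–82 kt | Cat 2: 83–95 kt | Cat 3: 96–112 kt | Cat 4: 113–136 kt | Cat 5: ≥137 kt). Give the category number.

ΔP = 1008 − 897 = 111 hPa.
V ≈ 6.6 × 111^0.653 = 6.6 × 21.66 ≈ 143 kt.
143 kt falls in the Category 5 band.

5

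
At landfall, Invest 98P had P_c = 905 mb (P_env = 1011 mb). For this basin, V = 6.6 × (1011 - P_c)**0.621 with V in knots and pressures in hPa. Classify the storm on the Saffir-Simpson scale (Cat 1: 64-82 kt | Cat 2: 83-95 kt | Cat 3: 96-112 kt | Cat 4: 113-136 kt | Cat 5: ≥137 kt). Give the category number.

4

ΔP = 1011 − 905 = 106 mb.
V ≈ 6.6 × 106^0.621 = 6.6 × 18.10 ≈ 119 kt.
119 kt falls in the Category 4 band.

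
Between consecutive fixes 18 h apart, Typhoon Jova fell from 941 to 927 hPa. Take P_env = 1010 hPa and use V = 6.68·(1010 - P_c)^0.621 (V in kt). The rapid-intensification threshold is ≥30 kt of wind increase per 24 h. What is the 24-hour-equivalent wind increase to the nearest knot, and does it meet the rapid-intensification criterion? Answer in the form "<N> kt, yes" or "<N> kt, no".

15 kt, no

V₁: ΔP = 69, V ≈ 6.68 × 69^0.621 ≈ 92.62 kt.
V₂: ΔP = 83, V ≈ 6.68 × 83^0.621 ≈ 103.88 kt.
ΔV over 18 h = 11.26 kt → 24 h equivalent = 11.26 × 24/18 ≈ 15.01 kt.
15 kt < 30 kt ⇒ not rapid intensification.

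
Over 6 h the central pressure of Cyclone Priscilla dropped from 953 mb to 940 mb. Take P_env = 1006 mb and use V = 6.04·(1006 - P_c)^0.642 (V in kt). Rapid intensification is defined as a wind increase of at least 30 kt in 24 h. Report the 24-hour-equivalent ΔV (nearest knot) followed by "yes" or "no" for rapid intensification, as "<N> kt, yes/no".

V₁: ΔP = 53, V ≈ 6.04 × 53^0.642 ≈ 77.27 kt.
V₂: ΔP = 66, V ≈ 6.04 × 66^0.642 ≈ 88.96 kt.
ΔV over 6 h = 11.69 kt → 24 h equivalent = 11.69 × 24/6 ≈ 46.76 kt.
47 kt ≥ 30 kt ⇒ rapid intensification.

47 kt, yes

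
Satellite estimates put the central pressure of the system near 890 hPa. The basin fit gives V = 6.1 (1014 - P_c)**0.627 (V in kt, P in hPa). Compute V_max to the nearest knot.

ΔP = 1014 − 890 = 124 hPa.
124^0.627 ≈ 20.539.
V ≈ 6.1 × 20.539 ≈ 125.3 kt.

125 kt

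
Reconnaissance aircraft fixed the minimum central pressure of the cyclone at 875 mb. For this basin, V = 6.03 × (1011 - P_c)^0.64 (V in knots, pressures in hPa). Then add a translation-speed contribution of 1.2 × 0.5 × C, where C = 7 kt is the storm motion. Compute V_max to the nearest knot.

ΔP = 1011 − 875 = 136 mb.
136^0.64 ≈ 23.199.
V ≈ 6.03 × 23.199 ≈ 139.9 kt.
Translation term: 1.2 × 0.5 × 7 = 4.2 kt.
Corrected V ≈ 144.1 kt → 144 kt.

144 kt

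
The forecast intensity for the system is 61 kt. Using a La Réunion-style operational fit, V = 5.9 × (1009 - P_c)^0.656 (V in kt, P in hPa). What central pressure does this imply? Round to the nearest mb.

974 mb

ΔP = (V / 5.9)^(1/0.656) = (61/5.9)^1.524.
61/5.9 = 10.339; 10.339^1.524 ≈ 35.19 mb.
P_c = 1009 − 35.19 = 973.81 ≈ 974 mb.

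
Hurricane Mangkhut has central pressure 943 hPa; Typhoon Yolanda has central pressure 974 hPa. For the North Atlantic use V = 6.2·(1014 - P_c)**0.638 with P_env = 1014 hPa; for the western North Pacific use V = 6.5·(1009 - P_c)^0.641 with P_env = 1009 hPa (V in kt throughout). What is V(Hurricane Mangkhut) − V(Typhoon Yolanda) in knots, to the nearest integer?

31 kt

Hurricane Mangkhut: ΔP = 71; V ≈ 6.2 × 71^0.638 ≈ 94.08 kt.
Typhoon Yolanda: ΔP = 35; V ≈ 6.5 × 35^0.641 ≈ 63.48 kt.
Difference ≈ 94.08 − 63.48 = 30.60 → 31 kt.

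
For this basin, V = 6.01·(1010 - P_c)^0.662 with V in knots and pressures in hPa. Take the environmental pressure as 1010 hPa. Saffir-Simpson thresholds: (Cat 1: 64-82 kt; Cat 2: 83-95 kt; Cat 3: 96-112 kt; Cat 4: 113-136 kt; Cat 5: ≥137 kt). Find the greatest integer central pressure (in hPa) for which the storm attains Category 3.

Category 3 begins at V = 96 kt.
Required ΔP = (96/6.01)^(1/0.662) = 15.973^1.511 ≈ 65.74 hPa.
P_c ≤ 1010 − 65.74 = 944.26, so the highest integer P_c is 944 hPa.

944 hPa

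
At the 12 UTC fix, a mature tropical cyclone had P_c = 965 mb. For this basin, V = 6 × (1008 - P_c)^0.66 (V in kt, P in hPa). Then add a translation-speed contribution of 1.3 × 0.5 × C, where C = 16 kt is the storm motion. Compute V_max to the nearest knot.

ΔP = 1008 − 965 = 43 mb.
43^0.66 ≈ 11.970.
V ≈ 6 × 11.970 ≈ 71.8 kt.
Translation term: 1.3 × 0.5 × 16 = 10.4 kt.
Corrected V ≈ 82.2 kt → 82 kt.

82 kt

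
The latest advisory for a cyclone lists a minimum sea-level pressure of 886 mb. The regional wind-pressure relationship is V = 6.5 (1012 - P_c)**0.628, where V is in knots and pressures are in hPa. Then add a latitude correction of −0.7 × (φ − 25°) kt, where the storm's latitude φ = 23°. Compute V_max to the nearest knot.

ΔP = 1012 − 886 = 126 mb.
126^0.628 ≈ 20.846.
V ≈ 6.5 × 20.846 ≈ 135.5 kt.
Latitude correction: −0.7 × (23 − 25) = 1.4 kt.
Corrected V ≈ 136.9 kt → 137 kt.

137 kt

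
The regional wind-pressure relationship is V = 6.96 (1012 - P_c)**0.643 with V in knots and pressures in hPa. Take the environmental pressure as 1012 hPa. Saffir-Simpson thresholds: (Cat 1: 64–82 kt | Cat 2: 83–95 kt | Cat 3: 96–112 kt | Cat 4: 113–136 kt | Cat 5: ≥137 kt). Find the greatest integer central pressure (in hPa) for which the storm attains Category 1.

Category 1 begins at V = 64 kt.
Required ΔP = (64/6.96)^(1/0.643) = 9.195^1.555 ≈ 31.52 hPa.
P_c ≤ 1012 − 31.52 = 980.48, so the highest integer P_c is 980 hPa.

980 hPa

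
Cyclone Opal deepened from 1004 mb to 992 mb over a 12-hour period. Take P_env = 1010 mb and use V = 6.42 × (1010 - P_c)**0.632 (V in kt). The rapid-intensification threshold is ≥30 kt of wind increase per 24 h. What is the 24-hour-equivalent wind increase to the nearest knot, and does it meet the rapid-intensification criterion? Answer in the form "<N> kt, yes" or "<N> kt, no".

V₁: ΔP = 6, V ≈ 6.42 × 6^0.632 ≈ 19.92 kt.
V₂: ΔP = 18, V ≈ 6.42 × 18^0.632 ≈ 39.89 kt.
ΔV over 12 h = 19.97 kt → 24 h equivalent = 19.97 × 24/12 ≈ 39.94 kt.
40 kt ≥ 30 kt ⇒ rapid intensification.

40 kt, yes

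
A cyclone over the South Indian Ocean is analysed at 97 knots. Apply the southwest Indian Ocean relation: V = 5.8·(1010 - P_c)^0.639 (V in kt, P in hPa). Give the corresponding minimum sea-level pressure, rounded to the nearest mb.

928 mb

ΔP = (V / 5.8)^(1/0.639) = (97/5.8)^1.565.
97/5.8 = 16.724; 16.724^1.565 ≈ 82.12 mb.
P_c = 1010 − 82.12 = 927.88 ≈ 928 mb.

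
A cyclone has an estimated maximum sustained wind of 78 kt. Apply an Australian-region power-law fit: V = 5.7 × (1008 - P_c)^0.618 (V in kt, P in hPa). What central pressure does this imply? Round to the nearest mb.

ΔP = (V / 5.7)^(1/0.618) = (78/5.7)^1.618.
78/5.7 = 13.684; 13.684^1.618 ≈ 68.95 mb.
P_c = 1008 − 68.95 = 939.05 ≈ 939 mb.

939 mb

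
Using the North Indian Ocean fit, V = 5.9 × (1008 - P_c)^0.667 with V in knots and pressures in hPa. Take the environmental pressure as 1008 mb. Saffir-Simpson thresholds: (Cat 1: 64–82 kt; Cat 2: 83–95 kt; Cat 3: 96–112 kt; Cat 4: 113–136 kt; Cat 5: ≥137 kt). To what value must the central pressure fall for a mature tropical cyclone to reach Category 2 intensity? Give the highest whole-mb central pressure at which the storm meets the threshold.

Category 2 begins at V = 83 kt.
Required ΔP = (83/5.9)^(1/0.667) = 14.068^1.499 ≈ 52.66 mb.
P_c ≤ 1008 − 52.66 = 955.34, so the highest integer P_c is 955 mb.

955 mb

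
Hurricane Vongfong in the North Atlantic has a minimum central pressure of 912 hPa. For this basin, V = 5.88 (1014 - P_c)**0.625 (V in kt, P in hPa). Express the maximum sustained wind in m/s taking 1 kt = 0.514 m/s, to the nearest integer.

54 m/s

ΔP = 1014 − 912 = 102 hPa.
V ≈ 5.88 × 102^0.625 = 5.88 × 18.004 ≈ 105.865 kt.
105.865 × 0.514 ≈ 54.41 m/s → 54 m/s.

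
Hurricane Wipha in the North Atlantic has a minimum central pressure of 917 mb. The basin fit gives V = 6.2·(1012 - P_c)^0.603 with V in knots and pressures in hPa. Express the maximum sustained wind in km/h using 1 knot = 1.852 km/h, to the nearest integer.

179 km/h

ΔP = 1012 − 917 = 95 mb.
V ≈ 6.2 × 95^0.603 = 6.2 × 15.580 ≈ 96.596 kt.
96.596 × 1.852 ≈ 178.90 km/h → 179 km/h.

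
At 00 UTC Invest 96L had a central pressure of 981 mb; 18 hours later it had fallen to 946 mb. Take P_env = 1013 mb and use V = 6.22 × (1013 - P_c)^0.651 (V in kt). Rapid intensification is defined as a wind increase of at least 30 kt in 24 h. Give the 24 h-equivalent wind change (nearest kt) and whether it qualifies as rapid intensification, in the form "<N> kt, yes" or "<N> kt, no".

49 kt, yes

V₁: ΔP = 32, V ≈ 6.22 × 32^0.651 ≈ 59.38 kt.
V₂: ΔP = 67, V ≈ 6.22 × 67^0.651 ≈ 96.06 kt.
ΔV over 18 h = 36.68 kt → 24 h equivalent = 36.68 × 24/18 ≈ 48.91 kt.
49 kt ≥ 30 kt ⇒ rapid intensification.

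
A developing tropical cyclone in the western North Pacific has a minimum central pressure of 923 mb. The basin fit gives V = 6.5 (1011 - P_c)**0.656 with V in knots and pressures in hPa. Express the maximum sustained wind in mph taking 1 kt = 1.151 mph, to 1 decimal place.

ΔP = 1011 − 923 = 88 mb.
V ≈ 6.5 × 88^0.656 = 6.5 × 18.862 ≈ 122.601 kt.
122.601 × 1.151 ≈ 141.11 mph → 141.1 mph.

141.1 mph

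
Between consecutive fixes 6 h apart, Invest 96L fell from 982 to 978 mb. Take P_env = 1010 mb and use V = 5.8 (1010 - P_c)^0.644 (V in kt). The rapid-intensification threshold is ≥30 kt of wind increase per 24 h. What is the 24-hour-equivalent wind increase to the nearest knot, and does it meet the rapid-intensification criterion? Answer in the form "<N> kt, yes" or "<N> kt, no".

V₁: ΔP = 28, V ≈ 5.8 × 28^0.644 ≈ 49.59 kt.
V₂: ΔP = 32, V ≈ 5.8 × 32^0.644 ≈ 54.04 kt.
ΔV over 6 h = 4.45 kt → 24 h equivalent = 4.45 × 24/6 ≈ 17.80 kt.
18 kt < 30 kt ⇒ not rapid intensification.

18 kt, no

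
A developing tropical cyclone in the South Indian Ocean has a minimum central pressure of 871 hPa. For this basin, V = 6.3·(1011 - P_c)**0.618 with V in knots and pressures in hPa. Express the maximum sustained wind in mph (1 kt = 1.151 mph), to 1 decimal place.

153.7 mph

ΔP = 1011 − 871 = 140 hPa.
V ≈ 6.3 × 140^0.618 = 6.3 × 21.199 ≈ 133.551 kt.
133.551 × 1.151 ≈ 153.72 mph → 153.7 mph.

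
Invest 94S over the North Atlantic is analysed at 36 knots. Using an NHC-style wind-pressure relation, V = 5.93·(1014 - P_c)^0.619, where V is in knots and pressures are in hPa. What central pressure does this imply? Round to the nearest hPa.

ΔP = (V / 5.93)^(1/0.619) = (36/5.93)^1.616.
36/5.93 = 6.071; 6.071^1.616 ≈ 18.42 hPa.
P_c = 1014 − 18.42 = 995.58 ≈ 996 hPa.

996 hPa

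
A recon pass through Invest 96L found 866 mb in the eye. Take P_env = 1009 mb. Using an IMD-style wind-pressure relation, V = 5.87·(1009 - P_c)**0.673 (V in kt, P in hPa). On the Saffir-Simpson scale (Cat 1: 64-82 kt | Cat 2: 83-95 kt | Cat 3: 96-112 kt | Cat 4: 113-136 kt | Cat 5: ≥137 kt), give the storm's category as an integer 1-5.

5

ΔP = 1009 − 866 = 143 mb.
V ≈ 5.87 × 143^0.673 = 5.87 × 28.22 ≈ 166 kt.
166 kt falls in the Category 5 band.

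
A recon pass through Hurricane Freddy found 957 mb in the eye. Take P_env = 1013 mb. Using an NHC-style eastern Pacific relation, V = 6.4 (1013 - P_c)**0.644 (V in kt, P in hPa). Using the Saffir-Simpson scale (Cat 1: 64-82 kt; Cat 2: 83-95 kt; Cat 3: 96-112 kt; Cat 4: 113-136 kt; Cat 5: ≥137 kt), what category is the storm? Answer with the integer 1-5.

ΔP = 1013 − 957 = 56 mb.
V ≈ 6.4 × 56^0.644 = 6.4 × 13.36 ≈ 86 kt.
86 kt falls in the Category 2 band.

2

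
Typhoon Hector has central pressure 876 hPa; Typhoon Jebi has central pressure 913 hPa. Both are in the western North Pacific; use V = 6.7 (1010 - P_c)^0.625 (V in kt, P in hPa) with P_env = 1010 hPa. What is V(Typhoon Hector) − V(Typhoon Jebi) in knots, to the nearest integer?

26 kt

Typhoon Hector: ΔP = 134; V ≈ 6.7 × 134^0.625 ≈ 143.06 kt.
Typhoon Jebi: ΔP = 97; V ≈ 6.7 × 97^0.625 ≈ 116.90 kt.
Difference ≈ 143.06 − 116.90 = 26.16 → 26 kt.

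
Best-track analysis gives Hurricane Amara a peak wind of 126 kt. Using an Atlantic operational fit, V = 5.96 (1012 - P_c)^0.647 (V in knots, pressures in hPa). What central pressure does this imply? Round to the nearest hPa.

ΔP = (V / 5.96)^(1/0.647) = (126/5.96)^1.546.
126/5.96 = 21.141; 21.141^1.546 ≈ 111.71 hPa.
P_c = 1012 − 111.71 = 900.29 ≈ 900 hPa.

900 hPa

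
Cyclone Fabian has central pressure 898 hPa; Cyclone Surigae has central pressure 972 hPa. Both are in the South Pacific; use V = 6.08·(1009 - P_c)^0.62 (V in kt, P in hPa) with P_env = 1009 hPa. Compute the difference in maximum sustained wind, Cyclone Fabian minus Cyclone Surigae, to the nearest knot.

56 kt

Cyclone Fabian: ΔP = 111; V ≈ 6.08 × 111^0.62 ≈ 112.72 kt.
Cyclone Surigae: ΔP = 37; V ≈ 6.08 × 37^0.62 ≈ 57.04 kt.
Difference ≈ 112.72 − 57.04 = 55.68 → 56 kt.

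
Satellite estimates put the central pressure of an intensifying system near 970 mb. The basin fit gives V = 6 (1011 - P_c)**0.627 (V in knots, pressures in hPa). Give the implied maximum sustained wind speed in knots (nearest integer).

ΔP = 1011 − 970 = 41 mb.
41^0.627 ≈ 10.262.
V ≈ 6 × 10.262 ≈ 61.6 kt.

62 kt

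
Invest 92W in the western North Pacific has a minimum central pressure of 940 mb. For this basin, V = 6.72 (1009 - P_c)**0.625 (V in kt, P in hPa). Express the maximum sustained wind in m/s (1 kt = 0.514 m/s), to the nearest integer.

49 m/s

ΔP = 1009 − 940 = 69 mb.
V ≈ 6.72 × 69^0.625 = 6.72 × 14.102 ≈ 94.765 kt.
94.765 × 0.514 ≈ 48.71 m/s → 49 m/s.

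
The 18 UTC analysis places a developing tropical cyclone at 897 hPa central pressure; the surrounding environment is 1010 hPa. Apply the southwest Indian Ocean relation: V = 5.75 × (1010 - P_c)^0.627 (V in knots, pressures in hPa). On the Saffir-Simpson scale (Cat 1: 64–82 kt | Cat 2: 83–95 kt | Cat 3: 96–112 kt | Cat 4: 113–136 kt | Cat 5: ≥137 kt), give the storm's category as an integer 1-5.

ΔP = 1010 − 897 = 113 hPa.
V ≈ 5.75 × 113^0.627 = 5.75 × 19.38 ≈ 111 kt.
111 kt falls in the Category 3 band.

3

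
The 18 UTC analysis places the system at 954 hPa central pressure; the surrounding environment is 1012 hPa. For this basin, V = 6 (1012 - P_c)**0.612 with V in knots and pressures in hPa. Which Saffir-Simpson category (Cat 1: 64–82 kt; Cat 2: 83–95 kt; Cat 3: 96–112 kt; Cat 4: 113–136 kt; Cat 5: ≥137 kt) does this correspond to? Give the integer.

ΔP = 1012 − 954 = 58 hPa.
V ≈ 6 × 58^0.612 = 6 × 12.00 ≈ 72 kt.
72 kt falls in the Category 1 band.

1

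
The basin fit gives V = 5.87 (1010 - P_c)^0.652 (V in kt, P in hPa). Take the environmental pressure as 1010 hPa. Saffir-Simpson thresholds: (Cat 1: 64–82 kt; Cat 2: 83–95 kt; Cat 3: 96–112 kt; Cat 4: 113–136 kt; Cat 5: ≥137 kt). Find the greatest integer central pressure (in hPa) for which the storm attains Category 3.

937 hPa

Category 3 begins at V = 96 kt.
Required ΔP = (96/5.87)^(1/0.652) = 16.354^1.534 ≈ 72.68 hPa.
P_c ≤ 1010 − 72.68 = 937.32, so the highest integer P_c is 937 hPa.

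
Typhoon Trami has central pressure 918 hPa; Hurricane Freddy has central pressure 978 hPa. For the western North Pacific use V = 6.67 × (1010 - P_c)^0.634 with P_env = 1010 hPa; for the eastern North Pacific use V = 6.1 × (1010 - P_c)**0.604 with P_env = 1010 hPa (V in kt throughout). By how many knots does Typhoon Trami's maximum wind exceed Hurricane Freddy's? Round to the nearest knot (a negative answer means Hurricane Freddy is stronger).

Typhoon Trami: ΔP = 92; V ≈ 6.67 × 92^0.634 ≈ 117.26 kt.
Hurricane Freddy: ΔP = 32; V ≈ 6.1 × 32^0.604 ≈ 49.48 kt.
Difference ≈ 117.26 − 49.48 = 67.78 → 68 kt.

68 kt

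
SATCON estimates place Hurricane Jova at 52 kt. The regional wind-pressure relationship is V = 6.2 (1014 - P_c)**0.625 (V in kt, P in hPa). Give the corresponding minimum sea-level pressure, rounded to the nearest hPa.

ΔP = (V / 6.2)^(1/0.625) = (52/6.2)^1.600.
52/6.2 = 8.387; 8.387^1.600 ≈ 30.05 hPa.
P_c = 1014 − 30.05 = 983.95 ≈ 984 hPa.

984 hPa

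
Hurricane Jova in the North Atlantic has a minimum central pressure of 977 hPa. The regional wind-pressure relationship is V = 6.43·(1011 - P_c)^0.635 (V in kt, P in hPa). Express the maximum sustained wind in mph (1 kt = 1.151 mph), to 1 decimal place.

ΔP = 1011 − 977 = 34 hPa.
V ≈ 6.43 × 34^0.635 = 6.43 × 9.386 ≈ 60.353 kt.
60.353 × 1.151 ≈ 69.47 mph → 69.5 mph.

69.5 mph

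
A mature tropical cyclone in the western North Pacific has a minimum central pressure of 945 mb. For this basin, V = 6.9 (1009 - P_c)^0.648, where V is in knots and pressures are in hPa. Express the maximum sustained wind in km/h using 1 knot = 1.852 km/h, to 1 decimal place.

ΔP = 1009 − 945 = 64 mb.
V ≈ 6.9 × 64^0.648 = 6.9 × 14.805 ≈ 102.154 kt.
102.154 × 1.852 ≈ 189.19 km/h → 189.2 km/h.

189.2 km/h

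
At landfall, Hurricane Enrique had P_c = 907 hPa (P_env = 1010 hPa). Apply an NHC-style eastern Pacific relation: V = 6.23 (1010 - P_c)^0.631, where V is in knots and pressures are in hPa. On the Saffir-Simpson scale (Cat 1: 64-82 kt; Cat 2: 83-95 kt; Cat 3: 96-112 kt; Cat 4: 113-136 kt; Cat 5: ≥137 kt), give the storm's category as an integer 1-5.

4

ΔP = 1010 − 907 = 103 hPa.
V ≈ 6.23 × 103^0.631 = 6.23 × 18.63 ≈ 116 kt.
116 kt falls in the Category 4 band.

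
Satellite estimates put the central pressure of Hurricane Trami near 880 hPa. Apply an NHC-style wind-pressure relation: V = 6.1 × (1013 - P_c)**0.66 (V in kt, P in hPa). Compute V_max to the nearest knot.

154 kt

ΔP = 1013 − 880 = 133 hPa.
133^0.66 ≈ 25.220.
V ≈ 6.1 × 25.220 ≈ 153.8 kt.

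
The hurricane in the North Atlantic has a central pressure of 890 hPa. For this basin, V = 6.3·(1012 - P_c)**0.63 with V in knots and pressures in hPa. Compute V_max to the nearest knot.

ΔP = 1012 − 890 = 122 hPa.
122^0.63 ≈ 20.626.
V ≈ 6.3 × 20.626 ≈ 129.9 kt.

130 kt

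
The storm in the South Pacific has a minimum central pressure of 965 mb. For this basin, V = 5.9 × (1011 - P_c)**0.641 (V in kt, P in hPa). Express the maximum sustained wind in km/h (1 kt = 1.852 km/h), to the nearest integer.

ΔP = 1011 − 965 = 46 mb.
V ≈ 5.9 × 46^0.641 = 5.9 × 11.637 ≈ 68.656 kt.
68.656 × 1.852 ≈ 127.15 km/h → 127 km/h.

127 km/h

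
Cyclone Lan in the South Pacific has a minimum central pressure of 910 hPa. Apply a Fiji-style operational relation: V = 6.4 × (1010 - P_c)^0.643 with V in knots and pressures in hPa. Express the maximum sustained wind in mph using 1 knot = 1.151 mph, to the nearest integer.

142 mph

ΔP = 1010 − 910 = 100 hPa.
V ≈ 6.4 × 100^0.643 = 6.4 × 19.320 ≈ 123.646 kt.
123.646 × 1.151 ≈ 142.32 mph → 142 mph.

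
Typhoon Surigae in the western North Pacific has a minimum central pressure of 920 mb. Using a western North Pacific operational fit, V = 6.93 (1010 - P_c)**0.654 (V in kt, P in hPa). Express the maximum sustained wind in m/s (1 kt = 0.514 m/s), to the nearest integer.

68 m/s

ΔP = 1010 − 920 = 90 mb.
V ≈ 6.93 × 90^0.654 = 6.93 × 18.970 ≈ 131.464 kt.
131.464 × 0.514 ≈ 67.57 m/s → 68 m/s.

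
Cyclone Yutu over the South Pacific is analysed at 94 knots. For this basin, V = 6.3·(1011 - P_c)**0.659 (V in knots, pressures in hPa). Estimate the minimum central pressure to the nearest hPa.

951 hPa

ΔP = (V / 6.3)^(1/0.659) = (94/6.3)^1.517.
94/6.3 = 14.921; 14.921^1.517 ≈ 60.42 hPa.
P_c = 1011 − 60.42 = 950.58 ≈ 951 hPa.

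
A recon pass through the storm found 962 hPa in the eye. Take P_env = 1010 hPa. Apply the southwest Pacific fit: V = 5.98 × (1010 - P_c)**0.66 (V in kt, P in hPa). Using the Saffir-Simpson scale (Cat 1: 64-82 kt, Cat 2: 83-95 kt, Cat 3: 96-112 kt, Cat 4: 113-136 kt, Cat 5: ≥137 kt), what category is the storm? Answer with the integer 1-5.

ΔP = 1010 − 962 = 48 hPa.
V ≈ 5.98 × 48^0.66 = 5.98 × 12.87 ≈ 77 kt.
77 kt falls in the Category 1 band.

1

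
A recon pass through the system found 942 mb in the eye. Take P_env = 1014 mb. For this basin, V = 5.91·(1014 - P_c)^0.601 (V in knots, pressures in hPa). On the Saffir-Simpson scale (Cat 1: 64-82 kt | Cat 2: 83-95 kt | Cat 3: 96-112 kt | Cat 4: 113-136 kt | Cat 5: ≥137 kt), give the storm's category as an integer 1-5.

ΔP = 1014 − 942 = 72 mb.
V ≈ 5.91 × 72^0.601 = 5.91 × 13.07 ≈ 77 kt.
77 kt falls in the Category 1 band.

1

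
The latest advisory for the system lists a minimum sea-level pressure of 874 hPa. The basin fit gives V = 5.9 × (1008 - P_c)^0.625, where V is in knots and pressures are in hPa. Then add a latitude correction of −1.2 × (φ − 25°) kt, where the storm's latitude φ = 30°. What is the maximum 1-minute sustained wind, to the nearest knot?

ΔP = 1008 − 874 = 134 hPa.
134^0.625 ≈ 21.352.
V ≈ 5.9 × 21.352 ≈ 126.0 kt.
Latitude correction: −1.2 × (30 − 25) = -6 kt.
Corrected V ≈ 120 kt → 120 kt.

120 kt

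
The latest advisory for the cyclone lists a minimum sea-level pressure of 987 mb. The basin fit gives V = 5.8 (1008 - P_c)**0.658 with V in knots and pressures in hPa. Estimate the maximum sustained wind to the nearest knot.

43 kt

ΔP = 1008 − 987 = 21 mb.
21^0.658 ≈ 7.413.
V ≈ 5.8 × 7.413 ≈ 43.0 kt.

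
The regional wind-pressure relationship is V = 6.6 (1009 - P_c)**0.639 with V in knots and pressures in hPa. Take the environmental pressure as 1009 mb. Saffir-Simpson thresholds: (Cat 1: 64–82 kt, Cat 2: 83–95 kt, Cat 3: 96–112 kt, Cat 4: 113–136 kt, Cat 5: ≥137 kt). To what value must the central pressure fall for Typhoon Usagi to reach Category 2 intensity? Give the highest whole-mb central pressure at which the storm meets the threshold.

956 mb

Category 2 begins at V = 83 kt.
Required ΔP = (83/6.6)^(1/0.639) = 12.576^1.565 ≈ 52.57 mb.
P_c ≤ 1009 − 52.57 = 956.43, so the highest integer P_c is 956 mb.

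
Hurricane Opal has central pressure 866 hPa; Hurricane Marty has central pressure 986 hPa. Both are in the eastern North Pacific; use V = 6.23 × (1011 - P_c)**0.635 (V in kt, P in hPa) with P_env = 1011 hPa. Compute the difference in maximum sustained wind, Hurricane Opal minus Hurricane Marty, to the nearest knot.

99 kt

Hurricane Opal: ΔP = 145; V ≈ 6.23 × 145^0.635 ≈ 146.88 kt.
Hurricane Marty: ΔP = 25; V ≈ 6.23 × 25^0.635 ≈ 48.10 kt.
Difference ≈ 146.88 − 48.10 = 98.78 → 99 kt.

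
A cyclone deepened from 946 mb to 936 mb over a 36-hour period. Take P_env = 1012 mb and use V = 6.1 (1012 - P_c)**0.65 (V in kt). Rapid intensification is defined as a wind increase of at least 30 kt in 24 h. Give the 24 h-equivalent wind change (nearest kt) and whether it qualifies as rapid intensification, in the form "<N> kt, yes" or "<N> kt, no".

V₁: ΔP = 66, V ≈ 6.1 × 66^0.65 ≈ 92.90 kt.
V₂: ΔP = 76, V ≈ 6.1 × 76^0.65 ≈ 101.83 kt.
ΔV over 36 h = 8.93 kt → 24 h equivalent = 8.93 × 24/36 ≈ 5.95 kt.
6 kt < 30 kt ⇒ not rapid intensification.

6 kt, no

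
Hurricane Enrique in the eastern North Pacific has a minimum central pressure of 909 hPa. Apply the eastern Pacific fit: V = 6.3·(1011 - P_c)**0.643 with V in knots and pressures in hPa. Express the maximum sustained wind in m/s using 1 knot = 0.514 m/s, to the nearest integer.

ΔP = 1011 − 909 = 102 hPa.
V ≈ 6.3 × 102^0.643 = 6.3 × 19.567 ≈ 123.274 kt.
123.274 × 0.514 ≈ 63.36 m/s → 63 m/s.

63 m/s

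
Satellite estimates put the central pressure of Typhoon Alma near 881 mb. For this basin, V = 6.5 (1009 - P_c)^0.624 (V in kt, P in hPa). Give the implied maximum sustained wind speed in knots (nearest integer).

ΔP = 1009 − 881 = 128 mb.
128^0.624 ≈ 20.649.
V ≈ 6.5 × 20.649 ≈ 134.2 kt.

134 kt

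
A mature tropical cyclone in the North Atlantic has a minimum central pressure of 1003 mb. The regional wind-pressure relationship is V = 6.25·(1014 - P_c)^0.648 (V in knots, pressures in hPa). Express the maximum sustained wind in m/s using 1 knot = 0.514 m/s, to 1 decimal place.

15.2 m/s

ΔP = 1014 − 1003 = 11 mb.
V ≈ 6.25 × 11^0.648 = 6.25 × 4.730 ≈ 29.560 kt.
29.560 × 0.514 ≈ 15.19 m/s → 15.2 m/s.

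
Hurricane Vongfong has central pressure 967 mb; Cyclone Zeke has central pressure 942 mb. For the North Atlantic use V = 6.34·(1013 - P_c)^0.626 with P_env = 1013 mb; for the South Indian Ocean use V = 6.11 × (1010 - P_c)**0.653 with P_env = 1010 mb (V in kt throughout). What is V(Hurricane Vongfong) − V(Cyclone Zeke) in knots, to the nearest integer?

Hurricane Vongfong: ΔP = 46; V ≈ 6.34 × 46^0.626 ≈ 69.66 kt.
Cyclone Zeke: ΔP = 68; V ≈ 6.11 × 68^0.653 ≈ 96.09 kt.
Difference ≈ 69.66 − 96.09 = -26.43 → -26 kt.

-26 kt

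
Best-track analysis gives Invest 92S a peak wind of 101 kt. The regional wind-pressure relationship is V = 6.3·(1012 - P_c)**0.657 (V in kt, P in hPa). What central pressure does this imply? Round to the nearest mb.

944 mb

ΔP = (V / 6.3)^(1/0.657) = (101/6.3)^1.522.
101/6.3 = 16.032; 16.032^1.522 ≈ 68.24 mb.
P_c = 1012 − 68.24 = 943.76 ≈ 944 mb.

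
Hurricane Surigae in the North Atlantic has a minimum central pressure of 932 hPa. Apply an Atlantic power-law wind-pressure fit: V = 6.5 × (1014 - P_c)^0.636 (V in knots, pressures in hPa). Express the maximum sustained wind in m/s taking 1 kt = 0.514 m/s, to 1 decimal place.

55.1 m/s

ΔP = 1014 − 932 = 82 hPa.
V ≈ 6.5 × 82^0.636 = 6.5 × 16.489 ≈ 107.176 kt.
107.176 × 0.514 ≈ 55.09 m/s → 55.1 m/s.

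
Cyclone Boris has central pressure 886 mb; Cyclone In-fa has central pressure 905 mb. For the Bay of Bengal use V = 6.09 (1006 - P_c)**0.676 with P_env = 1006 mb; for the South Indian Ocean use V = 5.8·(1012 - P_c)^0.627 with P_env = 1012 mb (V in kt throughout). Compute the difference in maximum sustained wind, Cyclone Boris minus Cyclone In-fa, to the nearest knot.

46 kt

Cyclone Boris: ΔP = 120; V ≈ 6.09 × 120^0.676 ≈ 154.93 kt.
Cyclone In-fa: ΔP = 107; V ≈ 5.8 × 107^0.627 ≈ 108.61 kt.
Difference ≈ 154.93 − 108.61 = 46.32 → 46 kt.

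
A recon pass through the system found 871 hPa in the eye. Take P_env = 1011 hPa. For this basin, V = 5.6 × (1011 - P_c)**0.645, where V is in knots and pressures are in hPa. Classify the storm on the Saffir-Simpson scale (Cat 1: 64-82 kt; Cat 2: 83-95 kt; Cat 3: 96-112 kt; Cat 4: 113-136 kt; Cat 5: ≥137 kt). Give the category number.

ΔP = 1011 − 871 = 140 hPa.
V ≈ 5.6 × 140^0.645 = 5.6 × 24.22 ≈ 136 kt.
136 kt falls in the Category 4 band.

4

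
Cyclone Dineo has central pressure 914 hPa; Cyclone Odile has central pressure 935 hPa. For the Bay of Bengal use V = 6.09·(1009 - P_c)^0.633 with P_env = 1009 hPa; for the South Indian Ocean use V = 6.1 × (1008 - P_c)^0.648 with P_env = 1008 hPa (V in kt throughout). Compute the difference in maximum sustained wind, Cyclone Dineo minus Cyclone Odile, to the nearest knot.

10 kt

Cyclone Dineo: ΔP = 95; V ≈ 6.09 × 95^0.633 ≈ 108.77 kt.
Cyclone Odile: ΔP = 73; V ≈ 6.1 × 73^0.648 ≈ 98.35 kt.
Difference ≈ 108.77 − 98.35 = 10.42 → 10 kt.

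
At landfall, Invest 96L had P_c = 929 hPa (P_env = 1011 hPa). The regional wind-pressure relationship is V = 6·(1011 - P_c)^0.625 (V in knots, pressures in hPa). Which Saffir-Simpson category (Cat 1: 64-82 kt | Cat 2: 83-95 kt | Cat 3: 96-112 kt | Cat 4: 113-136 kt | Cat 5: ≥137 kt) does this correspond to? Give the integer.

ΔP = 1011 − 929 = 82 hPa.
V ≈ 6 × 82^0.625 = 6 × 15.71 ≈ 94 kt.
94 kt falls in the Category 2 band.

2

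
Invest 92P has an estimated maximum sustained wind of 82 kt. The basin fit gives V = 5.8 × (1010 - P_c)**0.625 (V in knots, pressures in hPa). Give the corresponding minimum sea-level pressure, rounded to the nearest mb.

941 mb

ΔP = (V / 5.8)^(1/0.625) = (82/5.8)^1.600.
82/5.8 = 14.138; 14.138^1.600 ≈ 69.28 mb.
P_c = 1010 − 69.28 = 940.72 ≈ 941 mb.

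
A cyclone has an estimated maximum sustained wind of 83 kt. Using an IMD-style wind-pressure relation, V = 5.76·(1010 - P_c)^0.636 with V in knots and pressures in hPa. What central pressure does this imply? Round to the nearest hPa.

ΔP = (V / 5.76)^(1/0.636) = (83/5.76)^1.572.
83/5.76 = 14.410; 14.410^1.572 ≈ 66.34 hPa.
P_c = 1010 − 66.34 = 943.66 ≈ 944 hPa.

944 hPa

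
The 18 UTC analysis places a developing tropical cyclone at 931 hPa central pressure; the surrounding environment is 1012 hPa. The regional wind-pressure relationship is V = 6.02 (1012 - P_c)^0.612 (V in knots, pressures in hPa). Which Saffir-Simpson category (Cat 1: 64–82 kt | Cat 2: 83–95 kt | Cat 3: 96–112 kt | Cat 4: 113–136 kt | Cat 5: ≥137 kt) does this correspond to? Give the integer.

2

ΔP = 1012 − 931 = 81 hPa.
V ≈ 6.02 × 81^0.612 = 6.02 × 14.72 ≈ 89 kt.
89 kt falls in the Category 2 band.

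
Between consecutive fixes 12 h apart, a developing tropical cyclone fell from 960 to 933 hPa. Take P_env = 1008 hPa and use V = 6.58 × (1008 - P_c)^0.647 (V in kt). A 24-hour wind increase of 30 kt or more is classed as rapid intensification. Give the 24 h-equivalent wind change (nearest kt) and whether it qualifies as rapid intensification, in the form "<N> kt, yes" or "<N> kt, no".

V₁: ΔP = 48, V ≈ 6.58 × 48^0.647 ≈ 80.54 kt.
V₂: ΔP = 75, V ≈ 6.58 × 75^0.647 ≈ 107.50 kt.
ΔV over 12 h = 26.96 kt → 24 h equivalent = 26.96 × 24/12 ≈ 53.92 kt.
54 kt ≥ 30 kt ⇒ rapid intensification.

54 kt, yes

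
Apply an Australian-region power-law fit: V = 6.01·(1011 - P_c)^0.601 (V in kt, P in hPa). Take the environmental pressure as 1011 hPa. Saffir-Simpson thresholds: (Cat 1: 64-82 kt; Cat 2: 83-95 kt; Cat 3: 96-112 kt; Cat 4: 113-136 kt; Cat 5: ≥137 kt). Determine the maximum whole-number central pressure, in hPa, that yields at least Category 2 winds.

Category 2 begins at V = 83 kt.
Required ΔP = (83/6.01)^(1/0.601) = 13.810^1.664 ≈ 78.92 hPa.
P_c ≤ 1011 − 78.92 = 932.08, so the highest integer P_c is 932 hPa.

932 hPa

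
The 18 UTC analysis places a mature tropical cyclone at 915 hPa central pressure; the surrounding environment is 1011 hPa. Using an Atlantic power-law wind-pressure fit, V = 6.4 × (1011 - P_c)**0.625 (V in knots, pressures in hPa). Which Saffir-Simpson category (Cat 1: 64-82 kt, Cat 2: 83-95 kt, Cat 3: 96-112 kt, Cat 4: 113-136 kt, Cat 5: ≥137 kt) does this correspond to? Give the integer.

3

ΔP = 1011 − 915 = 96 hPa.
V ≈ 6.4 × 96^0.625 = 6.4 × 17.33 ≈ 111 kt.
111 kt falls in the Category 3 band.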